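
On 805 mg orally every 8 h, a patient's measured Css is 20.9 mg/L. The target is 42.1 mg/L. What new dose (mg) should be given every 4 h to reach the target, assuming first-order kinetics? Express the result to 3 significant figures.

With linear kinetics, Css is proportional to dose rate (D/τ) at fixed clearance.
D₂ = D₁ × (Css,target / Css,current) × (τ₂/τ₁) = 805 × (42.1/20.9) × (4/8) = 810.8 mg

811 mg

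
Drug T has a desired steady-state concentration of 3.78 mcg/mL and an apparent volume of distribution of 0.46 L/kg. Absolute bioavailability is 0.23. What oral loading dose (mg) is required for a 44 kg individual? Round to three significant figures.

333 mg

Vd(total) = 44 kg × 0.46 L/kg = 20.24 L
LD = Vd × C / F = 20.24 × 3.780 / 0.23 = 332.6 mg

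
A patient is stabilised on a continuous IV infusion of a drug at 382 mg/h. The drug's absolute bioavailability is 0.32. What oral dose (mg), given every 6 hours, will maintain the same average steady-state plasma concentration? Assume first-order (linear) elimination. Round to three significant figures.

7160 mg

To maintain the same Css, the systemic dosing rate must be unchanged: F·D/τ = infusion rate.
D = rate × τ / F = 382 × 6 / 0.32 = 7163 mg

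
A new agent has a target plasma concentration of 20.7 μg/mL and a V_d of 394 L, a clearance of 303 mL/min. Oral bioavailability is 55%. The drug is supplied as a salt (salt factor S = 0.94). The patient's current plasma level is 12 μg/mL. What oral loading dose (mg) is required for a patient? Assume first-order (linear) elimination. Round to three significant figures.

6630 mg

LD is governed by Vd — clearance does not enter the loading-dose calculation.
Concentration deficit ΔC = 20.7 − 12 = 8.700 mg/L
LD = Vd × ΔC / F / S = 394.0 × 8.700 / 0.55 / 0.94 = 6630 mg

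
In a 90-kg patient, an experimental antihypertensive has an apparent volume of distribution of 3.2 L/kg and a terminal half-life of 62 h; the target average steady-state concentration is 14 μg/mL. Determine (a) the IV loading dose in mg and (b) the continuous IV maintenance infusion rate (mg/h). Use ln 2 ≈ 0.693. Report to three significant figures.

(a) 4030 mg; (b) 45.1 mg/h

Vd(total) = 90 kg × 3.2 L/kg = 288.0 L
LD = Vd × C = 288.0 × 14 = 4032 mg
CL = 0.693 × Vd / t½ = 0.693 × 288.0 / 62 = 3.219 L/h
Infusion rate = CL × Css = 3.219 × 14 = 45.07 mg/h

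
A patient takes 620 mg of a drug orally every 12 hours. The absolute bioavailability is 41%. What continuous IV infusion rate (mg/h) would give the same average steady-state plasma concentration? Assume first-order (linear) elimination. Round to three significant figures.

Equivalent systemic input: infusion rate = F·D/τ.
Rate = 0.41 × 620 / 12 = 21.18 mg/h

21.2 mg/h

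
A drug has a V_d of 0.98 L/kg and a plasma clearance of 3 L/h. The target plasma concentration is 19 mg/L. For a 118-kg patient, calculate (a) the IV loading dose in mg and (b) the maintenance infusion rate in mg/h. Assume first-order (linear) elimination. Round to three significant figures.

Vd(total) = 118 kg × 0.98 L/kg = 115.6 L
LD = Vd · C_target = 115.6 × 19 = 2196 mg
Maintenance: replace elimination → rate = CL × Css = 3.000 × 19 = 57.00 mg/h

(a) 2200 mg; (b) 57.0 mg/h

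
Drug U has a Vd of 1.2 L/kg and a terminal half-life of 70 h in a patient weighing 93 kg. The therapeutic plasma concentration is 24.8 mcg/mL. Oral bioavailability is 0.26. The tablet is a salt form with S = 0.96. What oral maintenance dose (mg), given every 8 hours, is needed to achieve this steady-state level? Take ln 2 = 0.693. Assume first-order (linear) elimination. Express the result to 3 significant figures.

Total Vd = 1.2 × 93 = 111.6 L
k = 0.693/70 = 0.009900 h⁻¹, so CL = k·Vd = 0.009900 × 111.6 = 1.105 L/h
D = CL × Css × τ / F / S = 1.105 × 24.8 × 8 / 0.26 / 0.96 = 878.3 mg

878 mg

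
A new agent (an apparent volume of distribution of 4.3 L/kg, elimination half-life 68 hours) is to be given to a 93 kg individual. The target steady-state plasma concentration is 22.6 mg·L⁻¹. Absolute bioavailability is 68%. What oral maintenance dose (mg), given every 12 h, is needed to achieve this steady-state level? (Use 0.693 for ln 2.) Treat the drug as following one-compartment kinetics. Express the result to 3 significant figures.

1630 mg

Vd = 4.3 L/kg × 93 kg = 399.9 L
CL = 0.693 × Vd / t½ = 0.693 × 399.9 / 68 = 4.075 L/h
D = CL × Css × τ / F = 4.075 × 22.6 × 12 / 0.68 = 1625 mg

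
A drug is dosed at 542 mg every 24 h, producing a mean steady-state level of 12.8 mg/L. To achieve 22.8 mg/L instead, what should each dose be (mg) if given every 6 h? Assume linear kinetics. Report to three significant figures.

With linear kinetics, Css is proportional to dose rate (D/τ) at fixed clearance.
D₂ = D₁ × (Css,target / Css,current) × (τ₂/τ₁) = 542 × (22.8/12.8) × (6/24) = 241.4 mg

241 mg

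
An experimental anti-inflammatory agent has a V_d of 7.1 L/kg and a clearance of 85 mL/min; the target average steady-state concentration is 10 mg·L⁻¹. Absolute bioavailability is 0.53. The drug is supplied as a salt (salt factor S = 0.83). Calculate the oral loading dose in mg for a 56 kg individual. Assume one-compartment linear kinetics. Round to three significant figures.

9040 mg

Vd = 7.1 L/kg × 56 kg = 397.6 L
LD = Vd × C / F / S = 397.6 × 10.00 / 0.53 / 0.83 = 9038 mg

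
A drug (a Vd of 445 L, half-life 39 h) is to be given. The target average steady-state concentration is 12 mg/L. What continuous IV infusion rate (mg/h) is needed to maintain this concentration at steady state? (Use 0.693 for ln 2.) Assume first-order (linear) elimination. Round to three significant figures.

CL = 0.693 × Vd / t½ = 0.693 × 445.0 / 39 = 7.907 L/h
Infusion rate = CL × Css = 7.907 × 12 = 94.88 mg/h

94.9 mg/h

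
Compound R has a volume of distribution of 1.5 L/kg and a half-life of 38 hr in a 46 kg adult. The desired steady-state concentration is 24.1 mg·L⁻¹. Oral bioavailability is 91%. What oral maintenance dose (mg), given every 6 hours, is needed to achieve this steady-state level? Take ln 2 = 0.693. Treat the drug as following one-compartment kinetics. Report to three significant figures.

200 mg

Vd = 1.5 L/kg × 46 kg = 69.00 L
CL = ln 2 · Vd / t½ = 0.693 × 69.00 / 38 = 1.258 L/h
D = CL × Css × τ / F = 1.258 × 24.1 × 6 / 0.91 = 199.9 mg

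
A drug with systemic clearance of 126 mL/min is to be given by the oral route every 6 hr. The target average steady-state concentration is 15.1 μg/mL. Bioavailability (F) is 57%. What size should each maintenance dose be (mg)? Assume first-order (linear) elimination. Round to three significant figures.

CL = 126 mL/min × 60/1000 = 7.560 L/h
D = CL × Css × τ / F = 7.560 × 15.1 × 6 / 0.57 = 1202 mg

1200 mg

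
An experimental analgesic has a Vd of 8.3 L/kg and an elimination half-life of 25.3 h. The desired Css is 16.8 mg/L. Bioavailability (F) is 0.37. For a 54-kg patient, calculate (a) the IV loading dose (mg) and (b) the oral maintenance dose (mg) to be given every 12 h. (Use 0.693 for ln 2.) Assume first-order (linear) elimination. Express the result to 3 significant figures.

Vd(total) = 54 kg × 8.3 L/kg = 448.2 L
LD = Vd × C = 448.2 × 16.8 = 7530 mg
CL = 0.693 × Vd / t½ = 0.693 × 448.2 / 25.3 = 12.28 L/h
D = CL × Css × τ / F = 12.28 × 16.8 × 12 / 0.37 = 6691 mg

(a) 7530 mg; (b) 6690 mg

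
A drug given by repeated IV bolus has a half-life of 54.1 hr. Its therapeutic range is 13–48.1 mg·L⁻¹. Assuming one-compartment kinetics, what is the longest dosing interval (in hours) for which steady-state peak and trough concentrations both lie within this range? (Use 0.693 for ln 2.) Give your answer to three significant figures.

k = 0.693 / t½ = 0.693 / 54.1 = 0.01281 h⁻¹
Between IV bolus doses, concentration decays as C = C₀·e^(−kτ), so C_peak/C_trough = e^(kτ).
τ_max = ln(C_peak/C_trough) / k = ln(48.1/13) / 0.01281 = 1.308 / 0.01281 = 102.1 h

102 h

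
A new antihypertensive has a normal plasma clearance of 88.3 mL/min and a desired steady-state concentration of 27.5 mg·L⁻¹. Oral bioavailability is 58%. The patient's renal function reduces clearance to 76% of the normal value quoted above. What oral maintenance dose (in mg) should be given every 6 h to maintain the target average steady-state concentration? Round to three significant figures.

CL = 88.3 mL/min = 88.3 × 0.06 = 5.298 L/h
Patient clearance = 0.76 × 5.298 = 4.026 L/h
D = CL × Css × τ / F = 4.026 × 27.5 × 6 / 0.58 = 1145 mg

1150 mg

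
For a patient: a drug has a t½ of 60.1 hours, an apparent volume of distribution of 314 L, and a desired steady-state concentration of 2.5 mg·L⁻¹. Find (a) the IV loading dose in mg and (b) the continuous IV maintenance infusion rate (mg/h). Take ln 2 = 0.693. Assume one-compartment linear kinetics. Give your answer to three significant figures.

(a) 785 mg; (b) 9.05 mg/h

LD = Vd × C = 314.0 × 2.5 = 785.0 mg
CL = 0.693 × Vd / t½ = 0.693 × 314.0 / 60.1 = 3.621 L/h
Infusion rate = CL × Css = 3.621 × 2.5 = 9.053 mg/h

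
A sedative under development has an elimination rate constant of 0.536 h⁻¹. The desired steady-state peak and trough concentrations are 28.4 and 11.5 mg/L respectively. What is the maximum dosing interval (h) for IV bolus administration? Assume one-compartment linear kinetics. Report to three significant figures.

Between IV bolus doses, concentration decays as C = C₀·e^(−kτ), so C_peak/C_trough = e^(kτ).
τ_max = ln(C_peak/C_trough) / k = ln(28.4/11.5) / 0.5360 = 0.9040 / 0.5360 = 1.687 h

1.69 h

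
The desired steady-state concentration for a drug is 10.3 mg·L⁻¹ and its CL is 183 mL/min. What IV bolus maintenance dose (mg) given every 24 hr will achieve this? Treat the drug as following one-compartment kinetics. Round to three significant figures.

2710 mg

Convert clearance: 183 mL/min × 60 min/h ÷ 1000 mL/L = 10.98 L/h
D = CL × Css × τ = 10.98 × 10.3 × 24 = 2714 mg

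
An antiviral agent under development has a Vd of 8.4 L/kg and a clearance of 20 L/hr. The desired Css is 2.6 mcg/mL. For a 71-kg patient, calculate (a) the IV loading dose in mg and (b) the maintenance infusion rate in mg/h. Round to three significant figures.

(a) 1550 mg; (b) 52.0 mg/h

Vd = 8.4 L/kg × 71 kg = 596.4 L
Loading dose = Vd × C = 596.4 × 2.6 = 1551 mg
Maintenance: replace elimination → rate = CL × Css = 20.00 × 2.6 = 52.00 mg/h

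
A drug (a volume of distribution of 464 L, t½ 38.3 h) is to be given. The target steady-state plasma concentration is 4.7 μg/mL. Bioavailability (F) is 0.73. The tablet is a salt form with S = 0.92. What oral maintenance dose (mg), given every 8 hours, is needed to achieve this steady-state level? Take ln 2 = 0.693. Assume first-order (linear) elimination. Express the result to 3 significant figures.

470 mg

CL = ln 2 · Vd / t½ = 0.693 × 464.0 / 38.3 = 8.396 L/h
D = CL × Css × τ / F / S = 8.396 × 4.7 × 8 / 0.73 / 0.92 = 470.1 mg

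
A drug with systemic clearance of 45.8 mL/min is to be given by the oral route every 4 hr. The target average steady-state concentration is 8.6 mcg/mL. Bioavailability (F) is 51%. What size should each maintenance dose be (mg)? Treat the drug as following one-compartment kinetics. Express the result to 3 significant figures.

Convert clearance: 45.8 mL/min × 60 min/h ÷ 1000 mL/L = 2.748 L/h
D = CL × Css × τ / F = 2.748 × 8.6 × 4 / 0.51 = 185.4 mg

185 mg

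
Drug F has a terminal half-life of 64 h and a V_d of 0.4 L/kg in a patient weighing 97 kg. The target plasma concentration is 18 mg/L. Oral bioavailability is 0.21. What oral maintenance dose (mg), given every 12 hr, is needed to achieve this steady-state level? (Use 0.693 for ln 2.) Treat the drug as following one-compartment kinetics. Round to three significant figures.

Vd(total) = 97 kg × 0.4 L/kg = 38.80 L
k = 0.693/64 = 0.01083 h⁻¹, so CL = k·Vd = 0.01083 × 38.80 = 0.4202 L/h
D = CL × Css × τ / F = 0.4202 × 18 × 12 / 0.21 = 432.2 mg

432 mg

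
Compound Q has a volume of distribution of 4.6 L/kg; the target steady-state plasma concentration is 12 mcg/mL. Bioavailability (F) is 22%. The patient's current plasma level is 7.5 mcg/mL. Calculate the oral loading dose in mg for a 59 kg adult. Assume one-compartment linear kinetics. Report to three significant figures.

Vd = 4.6 L/kg × 59 kg = 271.4 L
Concentration deficit ΔC = 12 − 7.5 = 4.500 mg/L
LD = Vd × ΔC / F = 271.4 × 4.500 / 0.22 = 5551 mg

5550 mg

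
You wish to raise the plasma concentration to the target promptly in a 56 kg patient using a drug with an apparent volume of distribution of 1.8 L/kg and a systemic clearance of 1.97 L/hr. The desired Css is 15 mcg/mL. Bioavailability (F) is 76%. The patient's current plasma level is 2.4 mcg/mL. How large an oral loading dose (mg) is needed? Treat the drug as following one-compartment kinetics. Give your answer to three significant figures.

1670 mg

Total Vd = 1.8 × 56 = 100.8 L
The loading dose fills Vd to the target concentration; clearance is irrelevant here.
Concentration deficit ΔC = 15 − 2.4 = 12.60 mg/L
LD = Vd × ΔC / F = 100.8 × 12.60 / 0.76 = 1671 mg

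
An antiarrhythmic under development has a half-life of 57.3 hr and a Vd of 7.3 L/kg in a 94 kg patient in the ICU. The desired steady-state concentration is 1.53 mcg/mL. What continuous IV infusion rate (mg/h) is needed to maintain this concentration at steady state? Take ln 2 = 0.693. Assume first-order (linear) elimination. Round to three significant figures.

12.7 mg/h

Vd = 7.3 L/kg × 94 kg = 686.2 L
k = 0.693/57.3 = 0.01209 h⁻¹, so CL = k·Vd = 0.01209 × 686.2 = 8.296 L/h
Infusion rate = CL × Css = 8.296 × 1.53 = 12.69 mg/h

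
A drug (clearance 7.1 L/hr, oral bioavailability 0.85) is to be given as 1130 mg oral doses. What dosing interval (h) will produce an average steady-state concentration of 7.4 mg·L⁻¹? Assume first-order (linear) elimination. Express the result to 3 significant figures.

F·D/τ = CL·Css → τ = F·D / (CL·Css).
τ = 0.85 × 1130 / (7.1 × 7.4) = 18.28 h

18.3 h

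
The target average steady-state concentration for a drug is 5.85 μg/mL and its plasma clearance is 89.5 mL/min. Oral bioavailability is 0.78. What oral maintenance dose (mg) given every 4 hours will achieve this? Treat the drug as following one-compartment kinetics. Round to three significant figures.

161 mg

Convert clearance: 89.5 mL/min × 60 min/h ÷ 1000 mL/L = 5.370 L/h
D = CL × Css × τ / F = 5.370 × 5.85 × 4 / 0.78 = 161.1 mg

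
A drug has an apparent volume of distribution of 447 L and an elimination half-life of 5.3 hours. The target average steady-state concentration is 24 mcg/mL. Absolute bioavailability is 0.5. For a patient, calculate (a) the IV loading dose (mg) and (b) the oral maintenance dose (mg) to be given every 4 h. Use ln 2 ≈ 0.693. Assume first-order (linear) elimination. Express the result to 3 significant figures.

LD = Vd × C = 447.0 × 24 = 10730 mg
CL = 0.693 × Vd / t½ = 0.693 × 447.0 / 5.3 = 58.45 L/h
D = CL × Css × τ / F = 58.45 × 24 × 4 / 0.5 = 11220 mg

(a) 10700 mg; (b) 11200 mg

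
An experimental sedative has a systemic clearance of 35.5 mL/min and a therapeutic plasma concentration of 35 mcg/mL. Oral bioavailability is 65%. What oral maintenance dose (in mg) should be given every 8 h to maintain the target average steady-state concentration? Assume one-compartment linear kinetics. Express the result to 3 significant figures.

918 mg

Convert clearance: 35.5 mL/min × 60 min/h ÷ 1000 mL/L = 2.130 L/h
At steady state, dose per interval replaces the amount cleared in that interval: F·D/τ = CL·Css.
D = CL × Css × τ / F = 2.130 × 35 × 8 / 0.65 = 917.5 mg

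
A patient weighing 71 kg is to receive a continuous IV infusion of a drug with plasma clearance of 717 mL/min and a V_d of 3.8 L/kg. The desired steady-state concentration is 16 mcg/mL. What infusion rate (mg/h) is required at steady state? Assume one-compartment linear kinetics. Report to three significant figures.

CL = 717 mL/min = 717 × 0.06 = 43.02 L/h
Infusion rate = CL · Css = 43.02 L/h × 16 mg/L = 688.3 mg/h

688 mg/h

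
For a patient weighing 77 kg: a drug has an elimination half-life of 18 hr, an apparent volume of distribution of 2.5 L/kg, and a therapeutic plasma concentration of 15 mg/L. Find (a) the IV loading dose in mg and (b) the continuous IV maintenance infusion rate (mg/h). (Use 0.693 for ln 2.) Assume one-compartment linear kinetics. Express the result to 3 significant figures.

Vd(total) = 77 kg × 2.5 L/kg = 192.5 L
LD = Vd × C = 192.5 × 15 = 2888 mg
CL = 0.693 × Vd / t½ = 0.693 × 192.5 / 18 = 7.411 L/h
Infusion rate = CL × Css = 7.411 × 15 = 111.2 mg/h

(a) 2890 mg; (b) 111 mg/h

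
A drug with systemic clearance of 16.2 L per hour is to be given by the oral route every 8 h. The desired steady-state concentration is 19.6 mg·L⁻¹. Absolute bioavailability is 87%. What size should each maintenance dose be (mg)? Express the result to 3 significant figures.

D = CL × Css × τ / F = 16.20 × 19.6 × 8 / 0.87 = 2920 mg

2920 mg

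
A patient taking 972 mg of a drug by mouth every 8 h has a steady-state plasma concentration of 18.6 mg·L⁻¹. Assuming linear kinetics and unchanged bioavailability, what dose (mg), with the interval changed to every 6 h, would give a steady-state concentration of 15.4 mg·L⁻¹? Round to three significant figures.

With linear kinetics, Css is proportional to dose rate (D/τ) at fixed clearance.
D₂ = D₁ × (Css,target / Css,current) × (τ₂/τ₁) = 972 × (15.4/18.6) × (6/8) = 603.6 mg

604 mg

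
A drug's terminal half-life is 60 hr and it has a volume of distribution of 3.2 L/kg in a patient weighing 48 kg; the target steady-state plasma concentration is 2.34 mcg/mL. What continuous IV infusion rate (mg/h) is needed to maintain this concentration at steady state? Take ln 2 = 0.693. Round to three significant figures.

Vd = 3.2 L/kg × 48 kg = 153.6 L
CL = 0.693 × Vd / t½ = 0.693 × 153.6 / 60 = 1.774 L/h
Infusion rate = CL × Css = 1.774 × 2.34 = 4.151 mg/h

4.15 mg/h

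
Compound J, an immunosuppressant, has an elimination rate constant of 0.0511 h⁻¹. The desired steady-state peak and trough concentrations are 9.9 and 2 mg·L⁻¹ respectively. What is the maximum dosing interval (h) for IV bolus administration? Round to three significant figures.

31.3 h

Between IV bolus doses, concentration decays as C = C₀·e^(−kτ), so C_peak/C_trough = e^(kτ).
τ_max = ln(C_peak/C_trough) / k = ln(9.9/2) / 0.05110 = 1.599 / 0.05110 = 31.29 h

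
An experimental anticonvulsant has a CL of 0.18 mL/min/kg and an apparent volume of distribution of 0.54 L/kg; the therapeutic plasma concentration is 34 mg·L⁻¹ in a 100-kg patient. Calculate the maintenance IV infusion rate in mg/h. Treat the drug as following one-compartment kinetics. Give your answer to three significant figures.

CL = 0.18 mL/min/kg × 100 kg = 18.00 mL/min = 18.00 × 60/1000 = 1.080 L/h
Infusion rate = CL · Css = 1.080 L/h × 34 mg/L = 36.72 mg/h

36.7 mg/h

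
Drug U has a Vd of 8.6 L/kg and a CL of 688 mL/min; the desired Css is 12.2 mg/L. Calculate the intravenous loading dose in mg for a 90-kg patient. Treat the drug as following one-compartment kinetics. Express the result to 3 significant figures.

Vd(total) = 90 kg × 8.6 L/kg = 774.0 L
LD = Vd × C = 774.0 × 12.20 = 9443 mg

9440 mg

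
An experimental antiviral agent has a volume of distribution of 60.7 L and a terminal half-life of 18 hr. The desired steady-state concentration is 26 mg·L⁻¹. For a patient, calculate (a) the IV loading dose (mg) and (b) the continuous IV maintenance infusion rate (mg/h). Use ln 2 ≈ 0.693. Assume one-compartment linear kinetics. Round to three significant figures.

LD = Vd × C = 60.70 × 26 = 1578 mg
CL = 0.693 × Vd / t½ = 0.693 × 60.70 / 18 = 2.337 L/h
Infusion rate = CL × Css = 2.337 × 26 = 60.76 mg/h

(a) 1580 mg; (b) 60.8 mg/h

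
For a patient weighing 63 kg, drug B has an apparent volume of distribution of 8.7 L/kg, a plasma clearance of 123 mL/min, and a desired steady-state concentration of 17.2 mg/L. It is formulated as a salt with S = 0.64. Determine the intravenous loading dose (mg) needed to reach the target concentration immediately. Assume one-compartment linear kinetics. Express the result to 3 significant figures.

14700 mg

Total Vd = 8.7 × 63 = 548.1 L
LD = Vd × C / S = 548.1 × 17.20 / 0.64 = 14730 mg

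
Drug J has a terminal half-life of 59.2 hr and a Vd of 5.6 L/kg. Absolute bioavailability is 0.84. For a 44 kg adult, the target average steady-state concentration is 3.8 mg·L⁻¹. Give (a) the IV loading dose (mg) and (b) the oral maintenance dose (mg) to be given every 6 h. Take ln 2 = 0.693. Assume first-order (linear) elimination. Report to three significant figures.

(a) 936 mg; (b) 78.3 mg

Total Vd = 5.6 × 44 = 246.4 L
LD = Vd × C = 246.4 × 3.8 = 936.3 mg
CL = 0.693 × Vd / t½ = 0.693 × 246.4 / 59.2 = 2.884 L/h
D = CL × Css × τ / F = 2.884 × 3.8 × 6 / 0.84 = 78.28 mg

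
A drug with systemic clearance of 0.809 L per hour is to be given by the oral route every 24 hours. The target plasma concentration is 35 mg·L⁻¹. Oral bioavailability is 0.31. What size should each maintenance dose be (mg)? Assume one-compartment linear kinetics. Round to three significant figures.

2190 mg

D = CL × Css × τ / F = 0.8090 × 35 × 24 / 0.31 = 2192 mg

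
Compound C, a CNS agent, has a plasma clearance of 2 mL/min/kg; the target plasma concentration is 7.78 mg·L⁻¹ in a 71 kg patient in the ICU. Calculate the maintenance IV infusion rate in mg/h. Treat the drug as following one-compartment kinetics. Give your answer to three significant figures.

CL = 2 mL/min/kg × 71 kg = 142.0 mL/min = 142.0 × 60/1000 = 8.520 L/h
At steady state, infusion rate equals elimination rate: rate in = CL × Css.
Infusion rate = CL · Css = 8.520 L/h × 7.78 mg/L = 66.29 mg/h

66.3 mg/h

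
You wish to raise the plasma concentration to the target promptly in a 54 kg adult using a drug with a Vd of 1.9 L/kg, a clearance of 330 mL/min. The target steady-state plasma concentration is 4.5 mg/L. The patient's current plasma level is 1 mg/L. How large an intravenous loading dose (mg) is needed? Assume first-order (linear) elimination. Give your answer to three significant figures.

359 mg

Total Vd = 1.9 × 54 = 102.6 L
Concentration deficit ΔC = 4.5 − 1 = 3.500 mg/L
LD = Vd × ΔC = 102.6 × 3.500 = 359.1 mg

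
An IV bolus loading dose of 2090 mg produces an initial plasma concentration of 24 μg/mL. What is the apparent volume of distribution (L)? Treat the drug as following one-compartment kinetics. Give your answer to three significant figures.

87.1 L

Immediately after an IV bolus, C₀ = Dose / Vd, so Vd = Dose / C₀.
Vd = 2090 / 24 = 87.08 L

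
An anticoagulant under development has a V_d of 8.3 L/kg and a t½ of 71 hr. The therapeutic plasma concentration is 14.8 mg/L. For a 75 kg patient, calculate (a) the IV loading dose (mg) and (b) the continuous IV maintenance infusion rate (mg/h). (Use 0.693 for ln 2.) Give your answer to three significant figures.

Vd = 8.3 L/kg × 75 kg = 622.5 L
LD = Vd × C = 622.5 × 14.8 = 9213 mg
CL = 0.693 × Vd / t½ = 0.693 × 622.5 / 71 = 6.076 L/h
Infusion rate = CL × Css = 6.076 × 14.8 = 89.92 mg/h

(a) 9210 mg; (b) 89.9 mg/h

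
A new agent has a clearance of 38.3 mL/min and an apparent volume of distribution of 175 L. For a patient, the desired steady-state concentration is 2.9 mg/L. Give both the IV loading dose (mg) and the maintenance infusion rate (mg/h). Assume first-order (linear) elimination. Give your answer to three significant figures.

Loading dose = Vd × C = 175.0 × 2.9 = 507.5 mg
CL = 38.3 mL/min × 60/1000 = 2.298 L/h
Maintenance infusion rate = CL × Css = 2.298 × 2.9 = 6.664 mg/h

(a) 508 mg; (b) 6.66 mg/h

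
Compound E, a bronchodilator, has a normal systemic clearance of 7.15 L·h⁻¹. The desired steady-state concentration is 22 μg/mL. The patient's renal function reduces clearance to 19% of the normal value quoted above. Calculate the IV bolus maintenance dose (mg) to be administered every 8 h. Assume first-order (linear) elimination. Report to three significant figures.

Patient clearance = 0.19 × 7.150 = 1.359 L/h
D = CL × Css × τ = 1.359 × 22 × 8 = 239.2 mg

239 mg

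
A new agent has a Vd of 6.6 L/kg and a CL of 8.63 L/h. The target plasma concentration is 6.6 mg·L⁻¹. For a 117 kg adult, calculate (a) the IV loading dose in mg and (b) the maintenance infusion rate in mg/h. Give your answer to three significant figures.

(a) 5100 mg; (b) 57.0 mg/h

Vd = 6.6 L/kg × 117 kg = 772.2 L
Loading dose = Vd × C = 772.2 × 6.6 = 5097 mg
Infusion rate = 8.630 L/h × 6.6 mg/L = 56.96 mg/h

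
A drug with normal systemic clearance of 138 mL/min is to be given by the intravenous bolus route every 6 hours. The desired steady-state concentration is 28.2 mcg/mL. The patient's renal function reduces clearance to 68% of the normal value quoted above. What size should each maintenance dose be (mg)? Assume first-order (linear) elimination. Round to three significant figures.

CL = 138 mL/min × 60/1000 = 8.280 L/h
Patient clearance = 0.68 × 8.280 = 5.630 L/h
D = CL × Css × τ = 5.630 × 28.2 × 6 = 952.6 mg

953 mg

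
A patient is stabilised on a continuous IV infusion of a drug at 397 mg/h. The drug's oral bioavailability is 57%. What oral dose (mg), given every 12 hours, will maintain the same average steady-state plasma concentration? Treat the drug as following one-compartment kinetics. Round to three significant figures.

8360 mg

To maintain the same Css, the systemic dosing rate must be unchanged: F·D/τ = infusion rate.
D = rate × τ / F = 397 × 12 / 0.57 = 8358 mg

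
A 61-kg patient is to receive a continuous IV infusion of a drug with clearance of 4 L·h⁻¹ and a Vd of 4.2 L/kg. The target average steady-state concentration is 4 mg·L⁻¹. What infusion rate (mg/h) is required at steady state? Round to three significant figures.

Vd does not affect the maintenance rate; only clearance governs steady-state input.
Infusion rate = CL · Css = 4.000 L/h × 4 mg/L = 16.00 mg/h

16.0 mg/h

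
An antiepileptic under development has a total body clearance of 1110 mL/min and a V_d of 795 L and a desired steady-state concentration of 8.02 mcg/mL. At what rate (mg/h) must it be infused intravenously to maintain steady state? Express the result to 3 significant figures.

Convert clearance: 1110 mL/min × 60 min/h ÷ 1000 mL/L = 66.60 L/h
R₀ = 66.60 × 8.02 = 534.1 mg/h

534 mg/h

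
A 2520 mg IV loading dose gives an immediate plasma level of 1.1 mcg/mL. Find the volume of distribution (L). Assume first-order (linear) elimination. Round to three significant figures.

Immediately after an IV bolus, C₀ = Dose / Vd, so Vd = Dose / C₀.
Vd = 2520 / 1.1 = 2291 L

2290 L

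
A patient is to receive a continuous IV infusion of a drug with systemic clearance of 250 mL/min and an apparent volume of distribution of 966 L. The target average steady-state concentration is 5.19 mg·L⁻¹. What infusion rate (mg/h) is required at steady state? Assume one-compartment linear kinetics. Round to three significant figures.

Convert clearance: 250 mL/min × 60 min/h ÷ 1000 mL/L = 15.00 L/h
Infusion rate = CL · Css = 15.00 L/h × 5.19 mg/L = 77.85 mg/h

77.9 mg/h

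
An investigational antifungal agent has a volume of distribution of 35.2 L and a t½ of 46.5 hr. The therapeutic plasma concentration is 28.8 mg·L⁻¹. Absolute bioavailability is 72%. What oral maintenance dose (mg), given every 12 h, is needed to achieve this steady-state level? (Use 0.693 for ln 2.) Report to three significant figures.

k = 0.693/46.5 = 0.01490 h⁻¹, so CL = k·Vd = 0.01490 × 35.20 = 0.5245 L/h
D = CL × Css × τ / F = 0.5245 × 28.8 × 12 / 0.72 = 251.8 mg

252 mg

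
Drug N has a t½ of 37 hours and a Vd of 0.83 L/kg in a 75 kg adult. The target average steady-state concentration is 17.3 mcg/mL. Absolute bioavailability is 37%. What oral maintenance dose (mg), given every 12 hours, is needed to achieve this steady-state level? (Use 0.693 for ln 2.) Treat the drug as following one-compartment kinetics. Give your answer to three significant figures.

Vd = 0.83 L/kg × 75 kg = 62.25 L
CL = 0.693 × Vd / t½ = 0.693 × 62.25 / 37 = 1.166 L/h
D = CL × Css × τ / F = 1.166 × 17.3 × 12 / 0.37 = 654.2 mg

654 mg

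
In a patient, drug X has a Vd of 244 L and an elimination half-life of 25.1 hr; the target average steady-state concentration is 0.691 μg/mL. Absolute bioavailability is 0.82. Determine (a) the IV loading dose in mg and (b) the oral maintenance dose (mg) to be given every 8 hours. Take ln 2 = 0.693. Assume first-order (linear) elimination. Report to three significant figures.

LD = Vd × C = 244.0 × 0.691 = 168.6 mg
CL = 0.693 × Vd / t½ = 0.693 × 244.0 / 25.1 = 6.737 L/h
D = CL × Css × τ / F = 6.737 × 0.691 × 8 / 0.82 = 45.42 mg

(a) 169 mg; (b) 45.4 mg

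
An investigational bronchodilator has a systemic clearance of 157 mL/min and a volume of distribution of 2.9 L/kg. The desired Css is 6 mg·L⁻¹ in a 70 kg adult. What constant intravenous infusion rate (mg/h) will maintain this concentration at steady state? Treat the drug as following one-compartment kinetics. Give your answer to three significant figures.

CL = 157 mL/min = 157 × 0.06 = 9.420 L/h
Infusion rate = CL · Css = 9.420 L/h × 6 mg/L = 56.52 mg/h

56.5 mg/h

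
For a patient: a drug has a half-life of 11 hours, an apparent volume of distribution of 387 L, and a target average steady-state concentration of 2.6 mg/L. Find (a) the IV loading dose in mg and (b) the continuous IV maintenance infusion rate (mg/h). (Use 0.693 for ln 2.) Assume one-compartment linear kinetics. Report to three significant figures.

LD = Vd × C = 387.0 × 2.6 = 1006 mg
CL = 0.693 × Vd / t½ = 0.693 × 387.0 / 11 = 24.38 L/h
Infusion rate = CL × Css = 24.38 × 2.6 = 63.39 mg/h

(a) 1010 mg; (b) 63.4 mg/h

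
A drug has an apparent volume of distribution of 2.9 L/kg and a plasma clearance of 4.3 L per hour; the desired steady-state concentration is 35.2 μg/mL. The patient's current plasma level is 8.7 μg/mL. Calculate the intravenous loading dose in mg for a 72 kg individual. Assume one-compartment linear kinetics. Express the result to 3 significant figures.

5530 mg

Vd(total) = 72 kg × 2.9 L/kg = 208.8 L
Concentration deficit ΔC = 35.2 − 8.7 = 26.50 mg/L
LD = Vd × ΔC = 208.8 × 26.50 = 5533 mg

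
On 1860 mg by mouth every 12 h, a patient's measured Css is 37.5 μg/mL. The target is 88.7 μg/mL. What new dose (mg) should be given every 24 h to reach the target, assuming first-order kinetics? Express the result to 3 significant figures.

With linear kinetics, Css is proportional to dose rate (D/τ) at fixed clearance.
D₂ = D₁ × (Css,target / Css,current) × (τ₂/τ₁) = 1860 × (88.7/37.5) × (24/12) = 8799 mg

8800 mg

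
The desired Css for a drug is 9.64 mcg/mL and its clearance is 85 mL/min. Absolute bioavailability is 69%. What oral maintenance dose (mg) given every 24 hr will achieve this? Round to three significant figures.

Convert clearance: 85 mL/min × 60 min/h ÷ 1000 mL/L = 5.100 L/h
D = CL × Css × τ / F = 5.100 × 9.64 × 24 / 0.69 = 1710 mg

1710 mg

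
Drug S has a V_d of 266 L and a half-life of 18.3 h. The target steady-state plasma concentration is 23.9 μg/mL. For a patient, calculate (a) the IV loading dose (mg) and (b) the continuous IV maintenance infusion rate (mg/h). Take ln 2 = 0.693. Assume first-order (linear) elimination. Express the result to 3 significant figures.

(a) 6360 mg; (b) 241 mg/h

LD = Vd × C = 266.0 × 23.9 = 6357 mg
CL = 0.693 × Vd / t½ = 0.693 × 266.0 / 18.3 = 10.07 L/h
Infusion rate = CL × Css = 10.07 × 23.9 = 240.7 mg/h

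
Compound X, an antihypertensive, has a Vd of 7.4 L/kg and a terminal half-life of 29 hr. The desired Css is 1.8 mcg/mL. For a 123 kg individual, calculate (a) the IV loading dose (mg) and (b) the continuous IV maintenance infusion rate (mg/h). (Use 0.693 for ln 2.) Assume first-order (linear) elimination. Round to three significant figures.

(a) 1640 mg; (b) 39.2 mg/h

Vd(total) = 123 kg × 7.4 L/kg = 910.2 L
LD = Vd × C = 910.2 × 1.8 = 1638 mg
CL = 0.693 × Vd / t½ = 0.693 × 910.2 / 29 = 21.75 L/h
Infusion rate = CL × Css = 21.75 × 1.8 = 39.15 mg/h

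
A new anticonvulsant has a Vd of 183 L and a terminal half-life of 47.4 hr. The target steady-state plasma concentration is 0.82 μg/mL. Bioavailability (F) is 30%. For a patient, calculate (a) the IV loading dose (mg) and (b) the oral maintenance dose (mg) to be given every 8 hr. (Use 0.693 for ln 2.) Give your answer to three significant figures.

(a) 150 mg; (b) 58.5 mg

LD = Vd × C = 183.0 × 0.82 = 150.1 mg
CL = 0.693 × Vd / t½ = 0.693 × 183.0 / 47.4 = 2.676 L/h
D = CL × Css × τ / F = 2.676 × 0.82 × 8 / 0.3 = 58.52 mg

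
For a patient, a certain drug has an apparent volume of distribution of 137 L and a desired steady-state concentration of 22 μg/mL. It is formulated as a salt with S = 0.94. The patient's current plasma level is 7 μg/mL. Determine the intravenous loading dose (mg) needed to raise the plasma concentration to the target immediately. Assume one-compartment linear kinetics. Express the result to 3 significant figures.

2190 mg

The loading dose fills Vd to the target concentration.
Concentration deficit ΔC = 22 − 7 = 15.00 mg/L
LD = Vd × ΔC / S = 137.0 × 15.00 / 0.94 = 2186 mg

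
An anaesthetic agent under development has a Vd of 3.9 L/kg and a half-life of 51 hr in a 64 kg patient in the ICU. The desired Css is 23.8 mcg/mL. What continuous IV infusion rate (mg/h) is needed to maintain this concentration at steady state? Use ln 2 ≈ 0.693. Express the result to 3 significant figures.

80.7 mg/h

Vd = 3.9 L/kg × 64 kg = 249.6 L
CL = ln 2 · Vd / t½ = 0.693 × 249.6 / 51 = 3.392 L/h
Infusion rate = CL × Css = 3.392 × 23.8 = 80.73 mg/h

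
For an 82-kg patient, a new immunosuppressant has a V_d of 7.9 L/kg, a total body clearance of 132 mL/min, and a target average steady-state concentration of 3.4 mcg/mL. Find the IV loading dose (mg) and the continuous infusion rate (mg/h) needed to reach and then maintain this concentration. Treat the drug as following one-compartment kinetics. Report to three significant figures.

(a) 2200 mg; (b) 26.9 mg/h

Vd(total) = 82 kg × 7.9 L/kg = 647.8 L
LD = Vd · C_target = 647.8 × 3.4 = 2203 mg
CL = 132 mL/min × 60/1000 = 7.920 L/h
Maintenance infusion rate = CL × Css = 7.920 × 3.4 = 26.93 mg/h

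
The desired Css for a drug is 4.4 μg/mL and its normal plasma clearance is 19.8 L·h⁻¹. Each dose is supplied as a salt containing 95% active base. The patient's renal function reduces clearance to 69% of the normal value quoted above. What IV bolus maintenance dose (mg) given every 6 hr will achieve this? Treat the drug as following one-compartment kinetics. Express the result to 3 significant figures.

380 mg

Patient clearance = 0.69 × 19.80 = 13.66 L/h
At steady state, dose per interval replaces the amount cleared in that interval: S·D/τ = CL·Css.
D = CL × Css × τ / S = 13.66 × 4.4 × 6 / 0.95 = 379.6 mg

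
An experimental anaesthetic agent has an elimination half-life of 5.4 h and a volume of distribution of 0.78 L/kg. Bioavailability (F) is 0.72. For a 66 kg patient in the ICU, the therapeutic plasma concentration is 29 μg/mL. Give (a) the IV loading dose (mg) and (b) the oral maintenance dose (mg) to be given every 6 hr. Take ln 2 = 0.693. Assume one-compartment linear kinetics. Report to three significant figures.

(a) 1490 mg; (b) 1600 mg

Vd(total) = 66 kg × 0.78 L/kg = 51.48 L
LD = Vd × C = 51.48 × 29 = 1493 mg
CL = 0.693 × Vd / t½ = 0.693 × 51.48 / 5.4 = 6.607 L/h
D = CL × Css × τ / F = 6.607 × 29 × 6 / 0.72 = 1597 mg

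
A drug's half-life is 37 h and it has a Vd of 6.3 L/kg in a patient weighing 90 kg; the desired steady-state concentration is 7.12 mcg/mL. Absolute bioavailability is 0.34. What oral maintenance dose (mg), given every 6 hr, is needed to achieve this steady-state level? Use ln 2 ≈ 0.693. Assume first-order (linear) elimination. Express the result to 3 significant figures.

Vd(total) = 90 kg × 6.3 L/kg = 567.0 L
k = 0.693/37 = 0.01873 h⁻¹, so CL = k·Vd = 0.01873 × 567.0 = 10.62 L/h
D = CL × Css × τ / F = 10.62 × 7.12 × 6 / 0.34 = 1334 mg

1330 mg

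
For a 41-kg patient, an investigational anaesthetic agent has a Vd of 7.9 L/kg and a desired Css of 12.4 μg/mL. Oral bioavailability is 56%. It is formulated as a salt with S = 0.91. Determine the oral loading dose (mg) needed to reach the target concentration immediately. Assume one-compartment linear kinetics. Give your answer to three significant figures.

Vd(total) = 41 kg × 7.9 L/kg = 323.9 L
The loading dose fills Vd to the target concentration.
LD = Vd × C / F / S = 323.9 × 12.40 / 0.56 / 0.91 = 7881 mg

7880 mg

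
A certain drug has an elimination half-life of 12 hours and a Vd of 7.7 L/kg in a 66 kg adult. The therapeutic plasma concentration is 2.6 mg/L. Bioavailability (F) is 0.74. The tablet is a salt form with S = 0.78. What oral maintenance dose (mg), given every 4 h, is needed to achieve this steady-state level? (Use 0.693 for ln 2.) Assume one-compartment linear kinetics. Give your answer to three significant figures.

Vd(total) = 66 kg × 7.7 L/kg = 508.2 L
CL = 0.693 × Vd / t½ = 0.693 × 508.2 / 12 = 29.35 L/h
D = CL × Css × τ / F / S = 29.35 × 2.6 × 4 / 0.74 / 0.78 = 528.8 mg

529 mg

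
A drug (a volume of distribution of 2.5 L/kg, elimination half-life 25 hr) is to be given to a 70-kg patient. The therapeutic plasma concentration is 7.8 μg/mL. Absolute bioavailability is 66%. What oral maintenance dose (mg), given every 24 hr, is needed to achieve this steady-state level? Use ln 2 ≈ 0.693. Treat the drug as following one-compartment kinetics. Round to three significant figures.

Vd(total) = 70 kg × 2.5 L/kg = 175.0 L
CL = 0.693 × Vd / t½ = 0.693 × 175.0 / 25 = 4.851 L/h
D = CL × Css × τ / F = 4.851 × 7.8 × 24 / 0.66 = 1376 mg

1380 mg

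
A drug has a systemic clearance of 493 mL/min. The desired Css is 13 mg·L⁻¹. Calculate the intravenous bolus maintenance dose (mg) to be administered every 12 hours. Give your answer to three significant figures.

4610 mg

Convert clearance: 493 mL/min × 60 min/h ÷ 1000 mL/L = 29.58 L/h
D = CL × Css × τ = 29.58 × 13 × 12 = 4614 mg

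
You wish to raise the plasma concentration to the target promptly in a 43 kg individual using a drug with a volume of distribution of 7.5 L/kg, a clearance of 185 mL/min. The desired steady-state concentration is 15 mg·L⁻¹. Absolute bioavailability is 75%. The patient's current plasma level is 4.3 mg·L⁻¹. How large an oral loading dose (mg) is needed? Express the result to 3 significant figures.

4600 mg

Vd = 7.5 L/kg × 43 kg = 322.5 L
Concentration deficit ΔC = 15 − 4.3 = 10.70 mg/L
LD = Vd × ΔC / F = 322.5 × 10.70 / 0.75 = 4601 mg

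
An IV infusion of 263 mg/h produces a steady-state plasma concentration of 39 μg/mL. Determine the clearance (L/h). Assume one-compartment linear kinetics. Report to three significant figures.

6.74 L/h

At steady state, infusion rate = CL × Css, so CL = rate / Css.
CL = 263 / 39 = 6.744 L/h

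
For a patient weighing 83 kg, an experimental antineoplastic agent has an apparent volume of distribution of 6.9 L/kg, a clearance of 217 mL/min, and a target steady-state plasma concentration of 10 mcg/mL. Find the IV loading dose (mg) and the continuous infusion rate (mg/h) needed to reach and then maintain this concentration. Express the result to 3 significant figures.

(a) 5730 mg; (b) 130 mg/h

Vd(total) = 83 kg × 6.9 L/kg = 572.7 L
Loading dose = Vd × C = 572.7 × 10 = 5727 mg
CL = 217 mL/min × 60/1000 = 13.02 L/h
Maintenance infusion rate = CL × Css = 13.02 × 10 = 130.2 mg/h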